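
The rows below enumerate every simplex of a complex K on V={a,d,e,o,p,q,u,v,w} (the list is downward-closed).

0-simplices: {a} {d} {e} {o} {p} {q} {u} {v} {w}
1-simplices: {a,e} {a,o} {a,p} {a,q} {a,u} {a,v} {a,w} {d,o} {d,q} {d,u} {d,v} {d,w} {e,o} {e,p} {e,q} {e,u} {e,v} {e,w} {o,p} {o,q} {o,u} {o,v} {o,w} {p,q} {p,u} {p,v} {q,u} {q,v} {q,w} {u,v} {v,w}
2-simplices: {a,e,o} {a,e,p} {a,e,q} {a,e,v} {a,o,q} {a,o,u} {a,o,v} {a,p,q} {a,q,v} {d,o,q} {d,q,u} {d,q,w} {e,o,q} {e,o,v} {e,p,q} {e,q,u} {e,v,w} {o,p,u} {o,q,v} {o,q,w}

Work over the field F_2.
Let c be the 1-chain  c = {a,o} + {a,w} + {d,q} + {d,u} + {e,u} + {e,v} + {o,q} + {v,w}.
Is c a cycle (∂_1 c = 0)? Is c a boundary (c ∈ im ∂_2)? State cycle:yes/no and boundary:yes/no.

n_0=9 n_1=31 n_2=20  [Z2]
∂1: piv[ae,ao,ap,aq,au,av,aw,do] rk=8  ker:dq,du,dv,dw,eo,ep,eq,eu,ev,ew,op,oq,ou,ov,ow,pq,pu,pv,qu,qv,qw,uv,vw
∂2: piv[aeo,aep,aeq,aev,aoq,aou,aov,apq,aqv,doq,dqu,dqw,equ,evw,opu,oqw] rk=16  ker:eoq,eov,epq,oqv
∂1c = 0
c vs im∂2: residual ≠ 0 ⇒ not boundary

cycle:yes boundary:no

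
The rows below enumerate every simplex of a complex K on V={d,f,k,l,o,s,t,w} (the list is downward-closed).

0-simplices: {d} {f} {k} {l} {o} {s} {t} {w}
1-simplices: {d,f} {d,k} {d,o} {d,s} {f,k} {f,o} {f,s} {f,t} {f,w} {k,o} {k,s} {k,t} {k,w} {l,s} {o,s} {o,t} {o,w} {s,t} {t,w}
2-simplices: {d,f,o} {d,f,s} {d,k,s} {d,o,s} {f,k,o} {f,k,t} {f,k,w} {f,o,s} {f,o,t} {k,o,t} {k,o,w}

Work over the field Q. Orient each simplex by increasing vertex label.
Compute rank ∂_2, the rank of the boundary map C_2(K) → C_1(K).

n_0=8 n_1=19 n_2=11  [Q]
∂1: piv[df,dk,do,ds,ft,fw,ls] rk=7  ker:fk,fo,fs,ko,ks,kt,kw,os,ot,ow,st,tw
∂2: piv[dfo,dfs,dks,dos,fko,fkt,fkw,fot,kow] rk=9  ker:fos,kot
rk∂_2=9

rank∂_2=9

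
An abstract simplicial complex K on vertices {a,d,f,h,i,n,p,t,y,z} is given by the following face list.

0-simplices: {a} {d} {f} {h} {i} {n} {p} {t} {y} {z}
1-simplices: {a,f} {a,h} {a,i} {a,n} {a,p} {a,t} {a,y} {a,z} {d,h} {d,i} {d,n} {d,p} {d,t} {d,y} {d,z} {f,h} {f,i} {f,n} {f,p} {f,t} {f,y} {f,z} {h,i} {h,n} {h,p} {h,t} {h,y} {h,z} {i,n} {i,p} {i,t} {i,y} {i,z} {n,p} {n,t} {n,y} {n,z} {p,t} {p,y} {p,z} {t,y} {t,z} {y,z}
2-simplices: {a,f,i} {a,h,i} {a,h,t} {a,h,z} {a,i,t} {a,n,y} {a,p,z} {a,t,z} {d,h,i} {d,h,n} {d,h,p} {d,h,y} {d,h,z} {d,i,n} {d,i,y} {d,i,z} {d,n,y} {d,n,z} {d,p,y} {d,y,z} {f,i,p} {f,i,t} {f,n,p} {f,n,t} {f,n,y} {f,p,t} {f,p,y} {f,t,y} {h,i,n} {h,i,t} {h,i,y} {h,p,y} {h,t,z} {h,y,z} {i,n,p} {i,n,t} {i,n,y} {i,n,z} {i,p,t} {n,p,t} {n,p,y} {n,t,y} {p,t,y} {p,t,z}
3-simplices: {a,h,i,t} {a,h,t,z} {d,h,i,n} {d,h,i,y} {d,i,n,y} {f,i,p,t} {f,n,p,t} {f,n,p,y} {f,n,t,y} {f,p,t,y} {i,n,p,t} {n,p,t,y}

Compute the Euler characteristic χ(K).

χ(K)=-1

n_0=10 n_1=43 n_2=44 n_3=12
χ=+10−43+44−12=-1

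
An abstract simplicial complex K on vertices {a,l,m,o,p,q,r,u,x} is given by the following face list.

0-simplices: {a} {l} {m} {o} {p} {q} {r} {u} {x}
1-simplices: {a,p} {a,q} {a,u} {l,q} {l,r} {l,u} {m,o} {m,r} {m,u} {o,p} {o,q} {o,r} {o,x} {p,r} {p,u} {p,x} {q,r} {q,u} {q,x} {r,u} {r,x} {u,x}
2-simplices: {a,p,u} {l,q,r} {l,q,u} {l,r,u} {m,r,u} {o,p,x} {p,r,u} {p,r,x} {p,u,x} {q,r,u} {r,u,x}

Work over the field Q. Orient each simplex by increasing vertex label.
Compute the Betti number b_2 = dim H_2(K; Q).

n_0=9 n_1=22 n_2=11  [Q]
∂1: piv[ap,aq,au,lq,lr,mo,mr,ox] rk=8  ker:lu,mu,op,oq,or,pr,pu,px,qr,qu,qx,ru,rx,ux
∂2: piv[apu,lqr,lqu,lru,mru,opx,pru,prx,pux] rk=9  ker:qru,rux
b_2=(11−9)−0=2

b_2=2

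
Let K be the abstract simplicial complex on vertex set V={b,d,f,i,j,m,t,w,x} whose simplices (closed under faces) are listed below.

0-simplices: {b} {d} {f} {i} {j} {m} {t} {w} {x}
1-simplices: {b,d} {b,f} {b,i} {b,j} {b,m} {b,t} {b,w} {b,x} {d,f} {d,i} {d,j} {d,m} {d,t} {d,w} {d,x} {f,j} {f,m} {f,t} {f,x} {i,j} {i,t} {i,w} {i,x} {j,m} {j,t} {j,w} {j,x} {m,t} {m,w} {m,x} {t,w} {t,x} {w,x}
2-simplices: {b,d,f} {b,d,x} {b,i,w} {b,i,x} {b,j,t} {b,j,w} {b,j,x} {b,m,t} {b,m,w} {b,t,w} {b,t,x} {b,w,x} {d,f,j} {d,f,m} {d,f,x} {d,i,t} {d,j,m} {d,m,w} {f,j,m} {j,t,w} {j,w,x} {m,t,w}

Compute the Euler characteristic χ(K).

χ(K)=-2

n_0=9 n_1=33 n_2=22
χ=+9−33+22=-2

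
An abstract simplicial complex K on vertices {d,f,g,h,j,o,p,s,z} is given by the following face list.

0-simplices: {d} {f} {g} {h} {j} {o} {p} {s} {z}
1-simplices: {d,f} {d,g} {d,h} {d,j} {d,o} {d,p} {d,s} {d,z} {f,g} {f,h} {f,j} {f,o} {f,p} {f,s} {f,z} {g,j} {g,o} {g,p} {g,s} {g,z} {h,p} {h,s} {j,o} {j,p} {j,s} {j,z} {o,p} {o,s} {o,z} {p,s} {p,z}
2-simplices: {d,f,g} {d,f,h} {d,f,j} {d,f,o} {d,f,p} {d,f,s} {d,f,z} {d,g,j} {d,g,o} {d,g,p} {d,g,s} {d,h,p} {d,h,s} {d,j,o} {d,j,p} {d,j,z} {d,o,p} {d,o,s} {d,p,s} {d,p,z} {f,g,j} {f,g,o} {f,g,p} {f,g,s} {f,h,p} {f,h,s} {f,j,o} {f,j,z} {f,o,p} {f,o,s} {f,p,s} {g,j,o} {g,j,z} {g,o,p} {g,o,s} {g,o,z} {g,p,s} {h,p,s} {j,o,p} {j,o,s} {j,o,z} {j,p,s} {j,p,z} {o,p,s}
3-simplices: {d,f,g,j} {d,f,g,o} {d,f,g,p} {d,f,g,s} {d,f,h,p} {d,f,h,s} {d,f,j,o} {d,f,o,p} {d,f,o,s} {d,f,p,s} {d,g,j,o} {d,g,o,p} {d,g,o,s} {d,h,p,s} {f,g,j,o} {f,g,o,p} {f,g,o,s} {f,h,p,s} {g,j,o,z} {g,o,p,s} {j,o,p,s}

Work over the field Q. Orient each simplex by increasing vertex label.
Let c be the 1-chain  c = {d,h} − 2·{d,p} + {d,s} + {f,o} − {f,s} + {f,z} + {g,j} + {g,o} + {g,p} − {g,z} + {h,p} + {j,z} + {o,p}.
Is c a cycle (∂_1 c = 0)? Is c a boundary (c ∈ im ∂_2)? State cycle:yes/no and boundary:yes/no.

n_0=9 n_1=31 n_2=44 n_3=21  [Q]
∂1: piv[df,dg,dh,dj,do,dp,ds,dz] rk=8  ker:fg,fh,fj,fo,fp,fs,fz,gj,go,gp,gs,gz,hp,hs,jo,jp,js,jz,op,os,oz,ps,pz
∂2: piv[dfg,dfh,dfj,dfo,dfp,dfs,dfz,dgj,dgo,dgp,dgs,dhp,dhs,djo,djp,djz,dop,dos,dps,dpz,gjz,goz,jos] rk=23  ker:fgj,fgo,fgp,fgs,fhp,fhs,fjo,fjz,fop,fos,fps,gjo,gop,gos,gps,hps,jop,joz,jps,jpz,ops
∂3: piv[dfgj,dfgo,dfgp,dfgs,dfhp,dfhs,dfjo,dfop,dfos,dfps,dgjo,dgop,dgos,dhps,gjoz,gops,jops] rk=17  ker:fgjo,fgop,fgos,fhps
∂1c = −{f} − 2·{g} + {o} + {p} + {z}

cycle:no boundary:no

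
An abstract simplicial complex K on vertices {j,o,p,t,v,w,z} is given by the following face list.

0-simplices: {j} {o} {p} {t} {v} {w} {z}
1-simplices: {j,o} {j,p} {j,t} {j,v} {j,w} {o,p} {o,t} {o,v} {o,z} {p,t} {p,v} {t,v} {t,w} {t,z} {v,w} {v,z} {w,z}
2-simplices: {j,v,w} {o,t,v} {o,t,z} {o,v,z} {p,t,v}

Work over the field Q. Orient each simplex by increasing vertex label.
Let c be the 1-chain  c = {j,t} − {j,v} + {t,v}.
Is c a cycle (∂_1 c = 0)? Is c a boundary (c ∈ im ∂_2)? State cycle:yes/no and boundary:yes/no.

n_0=7 n_1=17 n_2=5  [Q]
∂1: piv[jo,jp,jt,jv,jw,oz] rk=6  ker:op,ot,ov,pt,pv,tv,tw,tz,vw,vz,wz
∂2: piv[jvw,otv,otz,ovz,ptv] rk=5
∂1c = 0
c vs im∂2: residual ≠ 0 ⇒ not boundary

cycle:yes boundary:no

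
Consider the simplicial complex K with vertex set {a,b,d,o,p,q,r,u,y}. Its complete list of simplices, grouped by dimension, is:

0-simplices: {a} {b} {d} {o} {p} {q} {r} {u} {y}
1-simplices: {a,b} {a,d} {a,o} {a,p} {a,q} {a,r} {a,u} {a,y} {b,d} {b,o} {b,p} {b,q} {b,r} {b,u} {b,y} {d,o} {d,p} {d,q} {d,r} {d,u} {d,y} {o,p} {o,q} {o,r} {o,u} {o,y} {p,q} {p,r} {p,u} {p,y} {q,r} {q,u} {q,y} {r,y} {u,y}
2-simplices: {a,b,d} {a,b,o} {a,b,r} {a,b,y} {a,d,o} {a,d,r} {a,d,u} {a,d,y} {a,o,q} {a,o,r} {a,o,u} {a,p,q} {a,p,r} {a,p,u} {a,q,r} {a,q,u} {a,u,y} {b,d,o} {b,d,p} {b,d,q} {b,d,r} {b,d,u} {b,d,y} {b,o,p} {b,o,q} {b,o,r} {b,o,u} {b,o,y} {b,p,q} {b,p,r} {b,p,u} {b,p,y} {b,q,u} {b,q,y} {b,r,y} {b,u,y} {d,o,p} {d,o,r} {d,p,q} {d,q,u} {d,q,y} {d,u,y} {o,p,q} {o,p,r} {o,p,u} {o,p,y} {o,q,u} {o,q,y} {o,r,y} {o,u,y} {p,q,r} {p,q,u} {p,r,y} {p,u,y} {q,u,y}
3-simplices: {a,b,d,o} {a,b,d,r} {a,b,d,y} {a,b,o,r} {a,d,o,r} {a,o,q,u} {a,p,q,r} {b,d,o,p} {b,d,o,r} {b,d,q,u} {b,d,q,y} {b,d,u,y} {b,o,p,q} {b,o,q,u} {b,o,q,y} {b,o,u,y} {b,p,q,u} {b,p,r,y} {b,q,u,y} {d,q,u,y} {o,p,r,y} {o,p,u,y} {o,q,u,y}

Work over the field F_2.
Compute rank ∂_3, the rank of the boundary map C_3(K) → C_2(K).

rank∂_3=20

n_0=9 n_1=35 n_2=55 n_3=23  [Z2]
∂1: piv[ab,ad,ao,ap,aq,ar,au,ay] rk=8  ker:bd,bo,bp,bq,br,bu,by,do,dp,dq,dr,du,dy,op,oq,or,ou,oy,pq,pr,pu,py,qr,qu,qy,ry,uy
∂2: piv[abd,abo,abr,aby,ado,adr,adu,ady,aoq,aor,aou,apq,apr,apu,aqr,aqu,auy,bdp,bdq,bdu,bop,boq,boy,bpq,bpy,bqy,bry] rk=27  ker:bdo,bdr,bdy,bor,bou,bpr,bpu,bqu,buy,dop,dor,dpq,dqu,dqy,duy,opq,opr,opu,opy,oqu,oqy,ory,ouy,pqr,pqu,pry,puy,quy
∂3: piv[abdo,abdr,abdy,abor,ador,aoqu,apqr,bdop,bdqu,bdqy,bduy,bopq,boqu,boqy,bouy,bpqu,bpry,bquy,opry,opuy] rk=20  ker:bdor,dquy,oquy
rk∂_3=20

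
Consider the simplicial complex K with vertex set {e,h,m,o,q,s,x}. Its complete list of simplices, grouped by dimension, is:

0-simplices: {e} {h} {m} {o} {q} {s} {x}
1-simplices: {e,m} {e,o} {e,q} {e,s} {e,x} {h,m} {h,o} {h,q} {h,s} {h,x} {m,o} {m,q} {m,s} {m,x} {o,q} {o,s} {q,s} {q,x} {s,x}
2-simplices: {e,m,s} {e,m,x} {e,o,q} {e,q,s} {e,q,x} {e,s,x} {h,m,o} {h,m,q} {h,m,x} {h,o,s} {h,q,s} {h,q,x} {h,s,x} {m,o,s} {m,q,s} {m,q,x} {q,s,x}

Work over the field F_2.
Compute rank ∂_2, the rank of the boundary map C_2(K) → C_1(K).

n_0=7 n_1=19 n_2=17  [Z2]
∂1: piv[em,eo,eq,es,ex,hm] rk=6  ker:ho,hq,hs,hx,mo,mq,ms,mx,oq,os,qs,qx,sx
∂2: piv[ems,emx,eoq,eqs,eqx,esx,hmo,hmq,hmx,hos,hqs,hqx] rk=12  ker:hsx,mos,mqs,mqx,qsx
rk∂_2=12

rank∂_2=12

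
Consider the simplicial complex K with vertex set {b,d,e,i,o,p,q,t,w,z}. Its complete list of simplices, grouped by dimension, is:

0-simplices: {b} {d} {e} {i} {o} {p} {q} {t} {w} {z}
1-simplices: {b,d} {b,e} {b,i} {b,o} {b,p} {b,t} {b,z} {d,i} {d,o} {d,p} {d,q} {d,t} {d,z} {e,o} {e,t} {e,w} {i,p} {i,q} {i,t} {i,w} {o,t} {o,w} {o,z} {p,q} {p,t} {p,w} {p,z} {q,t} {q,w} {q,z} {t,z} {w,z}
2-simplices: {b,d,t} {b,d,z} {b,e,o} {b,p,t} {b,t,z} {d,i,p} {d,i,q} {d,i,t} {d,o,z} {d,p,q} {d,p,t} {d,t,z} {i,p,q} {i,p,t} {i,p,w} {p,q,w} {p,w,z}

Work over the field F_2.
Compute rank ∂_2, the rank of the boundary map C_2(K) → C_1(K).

rank∂_2=14

n_0=10 n_1=32 n_2=17  [Z2]
∂1: piv[bd,be,bi,bo,bp,bt,bz,dq,ew] rk=9  ker:di,do,dp,dt,dz,eo,et,ip,iq,it,iw,ot,ow,oz,pq,pt,pw,pz,qt,qw,qz,tz,wz
∂2: piv[bdt,bdz,beo,bpt,btz,dip,diq,dit,doz,dpq,dpt,ipw,pqw,pwz] rk=14  ker:dtz,ipq,ipt
rk∂_2=14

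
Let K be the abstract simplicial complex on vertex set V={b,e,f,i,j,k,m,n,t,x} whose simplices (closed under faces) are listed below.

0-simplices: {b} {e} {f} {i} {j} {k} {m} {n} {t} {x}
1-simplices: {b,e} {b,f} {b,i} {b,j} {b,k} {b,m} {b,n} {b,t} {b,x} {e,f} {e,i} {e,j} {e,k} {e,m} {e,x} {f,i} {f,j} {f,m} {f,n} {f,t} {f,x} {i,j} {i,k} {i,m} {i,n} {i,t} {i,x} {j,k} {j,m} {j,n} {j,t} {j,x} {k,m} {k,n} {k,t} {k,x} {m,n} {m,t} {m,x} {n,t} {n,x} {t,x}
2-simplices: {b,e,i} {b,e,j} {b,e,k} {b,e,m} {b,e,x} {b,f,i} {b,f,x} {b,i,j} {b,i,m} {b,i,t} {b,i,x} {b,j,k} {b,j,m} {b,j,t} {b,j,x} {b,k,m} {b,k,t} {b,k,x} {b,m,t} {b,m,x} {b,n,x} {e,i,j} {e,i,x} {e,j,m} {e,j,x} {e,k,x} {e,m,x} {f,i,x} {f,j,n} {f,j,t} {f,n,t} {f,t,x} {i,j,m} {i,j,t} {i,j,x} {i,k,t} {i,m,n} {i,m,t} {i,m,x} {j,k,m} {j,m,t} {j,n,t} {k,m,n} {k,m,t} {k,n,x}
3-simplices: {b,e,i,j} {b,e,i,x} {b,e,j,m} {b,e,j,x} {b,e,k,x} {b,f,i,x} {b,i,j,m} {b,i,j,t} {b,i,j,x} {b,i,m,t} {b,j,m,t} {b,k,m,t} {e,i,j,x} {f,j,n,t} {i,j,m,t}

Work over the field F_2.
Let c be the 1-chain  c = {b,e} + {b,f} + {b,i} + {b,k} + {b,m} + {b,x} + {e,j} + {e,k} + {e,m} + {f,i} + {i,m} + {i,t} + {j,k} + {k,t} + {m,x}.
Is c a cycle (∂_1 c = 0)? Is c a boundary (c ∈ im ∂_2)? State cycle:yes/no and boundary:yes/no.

n_0=10 n_1=42 n_2=45 n_3=15  [Z2]
∂1: piv[be,bf,bi,bj,bk,bm,bn,bt,bx] rk=9  ker:ef,ei,ej,ek,em,ex,fi,fj,fm,fn,ft,fx,ij,ik,im,in,it,ix,jk,jm,jn,jt,jx,km,kn,kt,kx,mn,mt,mx,nt,nx,tx
∂2: piv[bei,bej,bek,bem,bex,bfi,bfx,bij,bim,bit,bix,bjk,bjm,bjt,bjx,bkm,bkt,bkx,bmt,bmx,bnx,fjn,fjt,fnt,ftx,ikt,imn,kmn,knx] rk=29  ker:eij,eix,ejm,ejx,ekx,emx,fix,ijm,ijt,ijx,imt,imx,jkm,jmt,jnt,kmt
∂3: piv[beij,beix,bejm,bejx,bekx,bfix,bijm,bijt,bijx,bimt,bjmt,bkmt,fjnt] rk=13  ker:eijx,ijmt
∂1c = 0
c vs im∂2: reduces to 0 ⇒ boundary

cycle:yes boundary:yes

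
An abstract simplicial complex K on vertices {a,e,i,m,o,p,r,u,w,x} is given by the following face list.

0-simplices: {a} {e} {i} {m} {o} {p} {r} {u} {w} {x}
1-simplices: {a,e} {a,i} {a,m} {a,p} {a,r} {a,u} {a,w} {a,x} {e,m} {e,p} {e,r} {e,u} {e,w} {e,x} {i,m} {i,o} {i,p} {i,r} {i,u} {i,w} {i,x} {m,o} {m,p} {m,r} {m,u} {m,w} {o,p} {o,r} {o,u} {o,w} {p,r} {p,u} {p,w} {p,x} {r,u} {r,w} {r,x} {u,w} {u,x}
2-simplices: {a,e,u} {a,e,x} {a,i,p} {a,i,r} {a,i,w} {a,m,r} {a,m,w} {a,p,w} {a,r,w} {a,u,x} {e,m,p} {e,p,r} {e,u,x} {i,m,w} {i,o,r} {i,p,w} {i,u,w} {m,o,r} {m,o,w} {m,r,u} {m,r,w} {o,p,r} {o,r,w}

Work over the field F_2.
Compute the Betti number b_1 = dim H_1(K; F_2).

b_1=11

n_0=10 n_1=39 n_2=23  [Z2]
∂1: piv[ae,ai,am,ap,ar,au,aw,ax,io] rk=9  ker:em,ep,er,eu,ew,ex,im,ip,ir,iu,iw,ix,mo,mp,mr,mu,mw,op,or,ou,ow,pr,pu,pw,px,ru,rw,rx,uw,ux
∂2: piv[aeu,aex,aip,air,aiw,amr,amw,apw,arw,aux,emp,epr,imw,ior,iuw,mor,mow,mru,opr] rk=19  ker:eux,ipw,mrw,orw
b_1=(39−9)−19=11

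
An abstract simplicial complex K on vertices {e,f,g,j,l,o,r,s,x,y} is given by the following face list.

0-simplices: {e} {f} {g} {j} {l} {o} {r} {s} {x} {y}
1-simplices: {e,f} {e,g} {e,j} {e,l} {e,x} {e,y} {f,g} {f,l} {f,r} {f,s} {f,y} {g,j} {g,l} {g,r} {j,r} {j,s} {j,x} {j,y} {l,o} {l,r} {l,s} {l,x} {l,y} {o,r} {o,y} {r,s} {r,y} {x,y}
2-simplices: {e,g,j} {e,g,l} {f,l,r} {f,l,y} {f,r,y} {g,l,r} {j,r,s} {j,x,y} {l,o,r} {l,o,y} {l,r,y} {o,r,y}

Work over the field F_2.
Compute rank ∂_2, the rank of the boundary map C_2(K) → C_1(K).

rank∂_2=10

n_0=10 n_1=28 n_2=12  [Z2]
∂1: piv[ef,eg,ej,el,ex,ey,fr,fs,lo] rk=9  ker:fg,fl,fy,gj,gl,gr,jr,js,jx,jy,lr,ls,lx,ly,or,oy,rs,ry,xy
∂2: piv[egj,egl,flr,fly,fry,glr,jrs,jxy,lor,loy] rk=10  ker:lry,ory
rk∂_2=10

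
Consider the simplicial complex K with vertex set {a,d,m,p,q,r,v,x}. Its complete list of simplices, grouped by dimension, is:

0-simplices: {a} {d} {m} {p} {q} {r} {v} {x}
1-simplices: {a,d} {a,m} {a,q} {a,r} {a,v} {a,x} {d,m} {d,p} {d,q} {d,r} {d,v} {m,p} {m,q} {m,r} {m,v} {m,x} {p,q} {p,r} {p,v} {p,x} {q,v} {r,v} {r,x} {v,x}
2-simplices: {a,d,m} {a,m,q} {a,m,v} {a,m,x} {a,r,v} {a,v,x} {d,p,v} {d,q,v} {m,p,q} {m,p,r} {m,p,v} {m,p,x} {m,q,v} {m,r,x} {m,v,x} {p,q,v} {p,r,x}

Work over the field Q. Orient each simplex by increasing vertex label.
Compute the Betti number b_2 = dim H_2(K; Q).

b_2=3

n_0=8 n_1=24 n_2=17  [Q]
∂1: piv[ad,am,aq,ar,av,ax,dp] rk=7  ker:dm,dq,dr,dv,mp,mq,mr,mv,mx,pq,pr,pv,px,qv,rv,rx,vx
∂2: piv[adm,amq,amv,amx,arv,avx,dpv,dqv,mpq,mpr,mpv,mpx,mqv,mrx] rk=14  ker:mvx,pqv,prx
b_2=(17−14)−0=3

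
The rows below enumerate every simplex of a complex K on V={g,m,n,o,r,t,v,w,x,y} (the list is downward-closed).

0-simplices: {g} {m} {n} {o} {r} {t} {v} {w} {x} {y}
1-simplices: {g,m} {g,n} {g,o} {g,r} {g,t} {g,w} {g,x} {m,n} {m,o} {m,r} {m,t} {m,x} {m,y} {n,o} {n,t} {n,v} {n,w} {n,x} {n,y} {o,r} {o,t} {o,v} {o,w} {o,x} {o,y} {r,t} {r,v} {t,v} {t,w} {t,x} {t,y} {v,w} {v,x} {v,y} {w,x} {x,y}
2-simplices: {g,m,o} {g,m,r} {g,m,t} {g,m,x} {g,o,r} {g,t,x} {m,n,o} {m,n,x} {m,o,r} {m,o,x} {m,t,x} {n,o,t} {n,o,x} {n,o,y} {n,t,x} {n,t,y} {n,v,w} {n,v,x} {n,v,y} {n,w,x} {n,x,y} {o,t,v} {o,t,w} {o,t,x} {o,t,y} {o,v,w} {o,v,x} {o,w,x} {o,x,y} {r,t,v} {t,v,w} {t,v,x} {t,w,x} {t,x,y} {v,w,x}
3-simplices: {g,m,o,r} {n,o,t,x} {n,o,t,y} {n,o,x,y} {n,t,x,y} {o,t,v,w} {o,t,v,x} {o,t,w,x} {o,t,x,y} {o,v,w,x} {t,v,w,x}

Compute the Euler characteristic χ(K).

χ(K)=-2

n_0=10 n_1=36 n_2=35 n_3=11
χ=+10−36+35−11=-2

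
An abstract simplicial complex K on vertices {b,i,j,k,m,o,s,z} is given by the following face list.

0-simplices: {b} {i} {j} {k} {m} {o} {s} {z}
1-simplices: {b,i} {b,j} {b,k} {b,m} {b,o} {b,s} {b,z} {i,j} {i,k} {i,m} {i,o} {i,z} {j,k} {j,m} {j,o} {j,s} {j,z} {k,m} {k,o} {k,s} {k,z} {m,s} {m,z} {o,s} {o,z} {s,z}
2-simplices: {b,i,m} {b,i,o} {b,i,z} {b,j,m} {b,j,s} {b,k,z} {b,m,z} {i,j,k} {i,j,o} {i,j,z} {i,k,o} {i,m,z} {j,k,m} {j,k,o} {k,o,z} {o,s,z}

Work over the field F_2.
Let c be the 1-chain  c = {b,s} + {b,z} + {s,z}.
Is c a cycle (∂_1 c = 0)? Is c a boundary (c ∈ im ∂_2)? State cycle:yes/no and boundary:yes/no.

cycle:yes boundary:no

n_0=8 n_1=26 n_2=16  [Z2]
∂1: piv[bi,bj,bk,bm,bo,bs,bz] rk=7  ker:ij,ik,im,io,iz,jk,jm,jo,js,jz,km,ko,ks,kz,ms,mz,os,oz,sz
∂2: piv[bim,bio,biz,bjm,bjs,bkz,bmz,ijk,ijo,ijz,iko,jkm,koz,osz] rk=14  ker:imz,jko
∂1c = 0
c vs im∂2: residual ≠ 0 ⇒ not boundary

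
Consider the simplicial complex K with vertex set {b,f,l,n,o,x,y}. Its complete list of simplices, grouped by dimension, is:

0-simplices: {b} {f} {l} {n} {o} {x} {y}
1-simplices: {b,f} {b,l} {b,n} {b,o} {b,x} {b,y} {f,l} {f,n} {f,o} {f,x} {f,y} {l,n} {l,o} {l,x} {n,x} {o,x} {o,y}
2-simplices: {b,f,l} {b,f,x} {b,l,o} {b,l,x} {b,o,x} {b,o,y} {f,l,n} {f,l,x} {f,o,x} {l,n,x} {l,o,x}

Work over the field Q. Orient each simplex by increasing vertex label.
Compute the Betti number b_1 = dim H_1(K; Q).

n_0=7 n_1=17 n_2=11  [Q]
∂1: piv[bf,bl,bn,bo,bx,by] rk=6  ker:fl,fn,fo,fx,fy,ln,lo,lx,nx,ox,oy
∂2: piv[bfl,bfx,blo,blx,box,boy,fln,fox,lnx] rk=9  ker:flx,lox
b_1=(17−6)−9=2

b_1=2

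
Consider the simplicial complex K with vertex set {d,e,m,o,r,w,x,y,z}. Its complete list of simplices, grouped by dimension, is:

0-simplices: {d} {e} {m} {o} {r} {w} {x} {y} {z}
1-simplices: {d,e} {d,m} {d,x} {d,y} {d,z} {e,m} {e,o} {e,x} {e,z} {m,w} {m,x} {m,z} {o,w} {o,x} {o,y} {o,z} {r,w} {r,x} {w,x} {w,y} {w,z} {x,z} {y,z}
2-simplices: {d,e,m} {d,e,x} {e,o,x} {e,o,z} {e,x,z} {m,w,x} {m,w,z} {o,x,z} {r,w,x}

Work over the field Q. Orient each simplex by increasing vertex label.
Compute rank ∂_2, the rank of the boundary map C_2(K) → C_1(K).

n_0=9 n_1=23 n_2=9  [Q]
∂1: piv[de,dm,dx,dy,dz,eo,mw,rw] rk=8  ker:em,ex,ez,mx,mz,ow,ox,oy,oz,rx,wx,wy,wz,xz,yz
∂2: piv[dem,dex,eox,eoz,exz,mwx,mwz,rwx] rk=8  ker:oxz
rk∂_2=8

rank∂_2=8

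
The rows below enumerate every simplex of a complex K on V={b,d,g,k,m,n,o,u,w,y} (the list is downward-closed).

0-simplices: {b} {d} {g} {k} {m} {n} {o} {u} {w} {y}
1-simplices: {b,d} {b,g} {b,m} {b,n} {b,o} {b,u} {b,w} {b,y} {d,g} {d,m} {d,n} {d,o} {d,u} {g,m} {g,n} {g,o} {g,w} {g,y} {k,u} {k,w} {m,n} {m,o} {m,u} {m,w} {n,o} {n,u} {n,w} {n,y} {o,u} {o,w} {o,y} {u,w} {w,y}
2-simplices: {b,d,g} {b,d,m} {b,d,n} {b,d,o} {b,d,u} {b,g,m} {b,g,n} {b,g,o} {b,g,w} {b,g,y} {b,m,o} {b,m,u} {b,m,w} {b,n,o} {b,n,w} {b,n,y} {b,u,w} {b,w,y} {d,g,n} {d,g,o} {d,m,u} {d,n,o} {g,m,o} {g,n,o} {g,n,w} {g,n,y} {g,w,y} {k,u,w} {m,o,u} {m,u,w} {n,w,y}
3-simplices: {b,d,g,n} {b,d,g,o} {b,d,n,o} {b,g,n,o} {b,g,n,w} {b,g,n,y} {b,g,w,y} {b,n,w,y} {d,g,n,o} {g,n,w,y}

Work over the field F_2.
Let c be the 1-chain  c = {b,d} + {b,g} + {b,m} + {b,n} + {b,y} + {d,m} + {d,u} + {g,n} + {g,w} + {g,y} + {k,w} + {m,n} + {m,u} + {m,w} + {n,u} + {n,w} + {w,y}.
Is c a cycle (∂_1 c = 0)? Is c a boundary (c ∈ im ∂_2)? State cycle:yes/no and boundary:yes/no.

n_0=10 n_1=33 n_2=31 n_3=10  [Z2]
∂1: piv[bd,bg,bm,bn,bo,bu,bw,by,ku] rk=9  ker:dg,dm,dn,do,du,gm,gn,go,gw,gy,kw,mn,mo,mu,mw,no,nu,nw,ny,ou,ow,oy,uw,wy
∂2: piv[bdg,bdm,bdn,bdo,bdu,bgm,bgn,bgo,bgw,bgy,bmo,bmu,bmw,bno,bnw,bny,buw,bwy,kuw,mou] rk=20  ker:dgn,dgo,dmu,dno,gmo,gno,gnw,gny,gwy,muw,nwy
∂3: piv[bdgn,bdgo,bdno,bgno,bgnw,bgny,bgwy,bnwy] rk=8  ker:dgno,gnwy
∂1c = {b} + {d} + {k} + {m} + {n} + {u} + {w} + {y}

cycle:no boundary:no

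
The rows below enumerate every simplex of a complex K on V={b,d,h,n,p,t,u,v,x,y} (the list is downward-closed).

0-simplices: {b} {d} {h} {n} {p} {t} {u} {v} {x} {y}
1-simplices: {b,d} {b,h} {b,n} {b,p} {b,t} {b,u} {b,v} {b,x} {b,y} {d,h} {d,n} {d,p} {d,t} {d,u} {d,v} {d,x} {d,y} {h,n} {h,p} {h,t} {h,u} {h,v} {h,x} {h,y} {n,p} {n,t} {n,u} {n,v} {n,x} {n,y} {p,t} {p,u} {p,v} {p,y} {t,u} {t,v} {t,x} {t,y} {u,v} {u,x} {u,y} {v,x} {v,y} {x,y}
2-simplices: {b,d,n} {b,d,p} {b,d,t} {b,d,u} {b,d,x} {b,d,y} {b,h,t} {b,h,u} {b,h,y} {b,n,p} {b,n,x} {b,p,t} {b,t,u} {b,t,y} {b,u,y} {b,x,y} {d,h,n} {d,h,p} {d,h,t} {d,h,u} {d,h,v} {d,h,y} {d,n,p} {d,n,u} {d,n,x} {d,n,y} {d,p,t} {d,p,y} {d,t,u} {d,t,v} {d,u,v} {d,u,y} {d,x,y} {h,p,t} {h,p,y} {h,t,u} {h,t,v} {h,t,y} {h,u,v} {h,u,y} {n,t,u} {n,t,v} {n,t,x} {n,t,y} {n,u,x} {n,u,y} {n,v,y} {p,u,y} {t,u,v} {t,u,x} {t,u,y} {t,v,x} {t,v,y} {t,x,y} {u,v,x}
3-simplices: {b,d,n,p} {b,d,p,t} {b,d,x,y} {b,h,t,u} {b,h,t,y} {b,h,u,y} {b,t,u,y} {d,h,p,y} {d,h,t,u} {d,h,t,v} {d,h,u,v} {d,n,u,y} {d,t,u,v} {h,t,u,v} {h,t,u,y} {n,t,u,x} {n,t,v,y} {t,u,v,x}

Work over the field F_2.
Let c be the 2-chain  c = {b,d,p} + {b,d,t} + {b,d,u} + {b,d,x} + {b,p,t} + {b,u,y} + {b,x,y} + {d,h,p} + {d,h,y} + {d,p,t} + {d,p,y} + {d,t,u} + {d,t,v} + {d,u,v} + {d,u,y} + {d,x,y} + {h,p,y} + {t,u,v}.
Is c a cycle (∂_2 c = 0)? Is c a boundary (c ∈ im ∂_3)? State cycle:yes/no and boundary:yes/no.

n_0=10 n_1=44 n_2=55 n_3=18  [Z2]
∂1: piv[bd,bh,bn,bp,bt,bu,bv,bx,by] rk=9  ker:dh,dn,dp,dt,du,dv,dx,dy,hn,hp,ht,hu,hv,hx,hy,np,nt,nu,nv,nx,ny,pt,pu,pv,py,tu,tv,tx,ty,uv,ux,uy,vx,vy,xy
∂2: piv[bdn,bdp,bdt,bdu,bdx,bdy,bht,bhu,bhy,bnp,bnx,bpt,btu,bty,buy,bxy,dhn,dhp,dht,dhv,dnu,dny,dpy,dtv,duv,ntu,ntv,ntx,nux,nvy,puy,tvx] rk=32  ker:dhu,dhy,dnp,dnx,dpt,dtu,duy,dxy,hpt,hpy,htu,htv,hty,huv,huy,nty,nuy,tuv,tux,tuy,tvy,txy,uvx
∂3: piv[bdnp,bdpt,bdxy,bhtu,bhty,bhuy,btuy,dhpy,dhtu,dhtv,dhuv,dnuy,dtuv,ntux,ntvy,tuvx] rk=16  ker:htuv,htuy
∂2c = 0
c vs im∂3: residual ≠ 0 ⇒ not boundary

cycle:yes boundary:no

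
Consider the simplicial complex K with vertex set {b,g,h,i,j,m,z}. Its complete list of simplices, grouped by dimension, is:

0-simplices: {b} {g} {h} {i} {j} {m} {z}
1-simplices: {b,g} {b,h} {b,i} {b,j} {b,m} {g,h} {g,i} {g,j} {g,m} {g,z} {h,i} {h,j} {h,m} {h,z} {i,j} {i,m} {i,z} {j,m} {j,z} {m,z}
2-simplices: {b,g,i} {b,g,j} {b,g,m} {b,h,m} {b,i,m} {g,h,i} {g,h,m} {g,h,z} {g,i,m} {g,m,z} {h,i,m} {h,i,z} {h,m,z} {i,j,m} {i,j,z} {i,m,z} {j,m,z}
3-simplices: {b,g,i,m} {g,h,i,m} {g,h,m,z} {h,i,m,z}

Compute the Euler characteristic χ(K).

χ(K)=0

n_0=7 n_1=20 n_2=17 n_3=4
χ=+7−20+17−4=0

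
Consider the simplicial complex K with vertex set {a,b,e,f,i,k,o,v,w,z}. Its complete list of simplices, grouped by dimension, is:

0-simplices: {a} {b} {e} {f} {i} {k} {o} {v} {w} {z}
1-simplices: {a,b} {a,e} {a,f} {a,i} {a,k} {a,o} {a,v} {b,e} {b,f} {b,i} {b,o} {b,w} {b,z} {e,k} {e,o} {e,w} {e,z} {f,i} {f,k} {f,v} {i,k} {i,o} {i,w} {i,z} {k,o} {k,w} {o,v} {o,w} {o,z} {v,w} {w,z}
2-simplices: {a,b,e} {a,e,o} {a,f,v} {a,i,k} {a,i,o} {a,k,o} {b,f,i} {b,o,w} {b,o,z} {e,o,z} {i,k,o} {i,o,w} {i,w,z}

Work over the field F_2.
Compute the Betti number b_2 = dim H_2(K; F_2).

b_2=1

n_0=10 n_1=31 n_2=13  [Z2]
∂1: piv[ab,ae,af,ai,ak,ao,av,bw,bz] rk=9  ker:be,bf,bi,bo,ek,eo,ew,ez,fi,fk,fv,ik,io,iw,iz,ko,kw,ov,ow,oz,vw,wz
∂2: piv[abe,aeo,afv,aik,aio,ako,bfi,bow,boz,eoz,iow,iwz] rk=12  ker:iko
b_2=(13−12)−0=1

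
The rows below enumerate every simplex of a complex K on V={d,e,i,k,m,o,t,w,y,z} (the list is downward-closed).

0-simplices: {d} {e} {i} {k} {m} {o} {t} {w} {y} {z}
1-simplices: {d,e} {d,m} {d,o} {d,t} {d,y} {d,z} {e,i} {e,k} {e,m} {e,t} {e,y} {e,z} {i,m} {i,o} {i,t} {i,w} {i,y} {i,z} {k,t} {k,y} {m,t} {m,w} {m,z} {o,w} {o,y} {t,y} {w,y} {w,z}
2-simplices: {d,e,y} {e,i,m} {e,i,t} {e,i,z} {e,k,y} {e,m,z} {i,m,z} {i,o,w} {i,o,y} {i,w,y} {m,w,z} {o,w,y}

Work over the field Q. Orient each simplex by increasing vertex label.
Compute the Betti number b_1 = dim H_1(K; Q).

n_0=10 n_1=28 n_2=12  [Q]
∂1: piv[de,dm,do,dt,dy,dz,ei,ek,iw] rk=9  ker:em,et,ey,ez,im,io,it,iy,iz,kt,ky,mt,mw,mz,ow,oy,ty,wy,wz
∂2: piv[dey,eim,eit,eiz,eky,emz,iow,ioy,iwy,mwz] rk=10  ker:imz,owy
b_1=(28−9)−10=9

b_1=9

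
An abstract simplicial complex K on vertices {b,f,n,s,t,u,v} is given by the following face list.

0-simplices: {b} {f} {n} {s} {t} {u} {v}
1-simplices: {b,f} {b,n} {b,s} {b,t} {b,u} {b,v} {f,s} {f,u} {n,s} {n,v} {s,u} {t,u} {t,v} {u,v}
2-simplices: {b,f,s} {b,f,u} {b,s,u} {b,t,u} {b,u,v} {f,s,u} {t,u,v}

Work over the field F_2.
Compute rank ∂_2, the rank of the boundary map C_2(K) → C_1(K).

n_0=7 n_1=14 n_2=7  [Z2]
∂1: piv[bf,bn,bs,bt,bu,bv] rk=6  ker:fs,fu,ns,nv,su,tu,tv,uv
∂2: piv[bfs,bfu,bsu,btu,buv,tuv] rk=6  ker:fsu
rk∂_2=6

rank∂_2=6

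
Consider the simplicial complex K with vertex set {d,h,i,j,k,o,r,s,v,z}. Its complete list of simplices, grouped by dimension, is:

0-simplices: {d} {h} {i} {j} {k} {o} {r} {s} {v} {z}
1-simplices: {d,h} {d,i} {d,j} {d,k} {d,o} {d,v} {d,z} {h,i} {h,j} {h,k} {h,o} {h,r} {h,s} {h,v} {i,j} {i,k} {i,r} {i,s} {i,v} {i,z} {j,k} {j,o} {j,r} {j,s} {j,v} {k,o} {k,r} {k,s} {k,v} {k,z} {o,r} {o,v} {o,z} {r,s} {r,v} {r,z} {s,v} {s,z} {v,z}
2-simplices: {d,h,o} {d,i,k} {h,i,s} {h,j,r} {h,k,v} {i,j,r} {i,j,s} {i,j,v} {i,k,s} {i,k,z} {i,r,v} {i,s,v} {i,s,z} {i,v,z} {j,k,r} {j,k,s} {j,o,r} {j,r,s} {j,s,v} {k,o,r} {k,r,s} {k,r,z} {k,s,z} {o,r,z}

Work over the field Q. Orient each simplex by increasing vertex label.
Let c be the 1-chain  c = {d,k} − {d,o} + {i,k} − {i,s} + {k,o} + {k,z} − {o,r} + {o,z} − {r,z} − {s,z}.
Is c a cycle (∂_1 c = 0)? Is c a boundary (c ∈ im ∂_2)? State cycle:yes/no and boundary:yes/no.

n_0=10 n_1=39 n_2=24  [Q]
∂1: piv[dh,di,dj,dk,do,dv,dz,hr,hs] rk=9  ker:hi,hj,hk,ho,hv,ij,ik,ir,is,iv,iz,jk,jo,jr,js,jv,ko,kr,ks,kv,kz,or,ov,oz,rs,rv,rz,sv,sz,vz
∂2: piv[dho,dik,his,hjr,hkv,ijr,ijs,ijv,iks,ikz,irv,isv,isz,ivz,jkr,jks,jor,jrs,kor,krz,orz] rk=21  ker:jsv,krs,ksz
∂1c = 0
c vs im∂2: residual ≠ 0 ⇒ not boundary

cycle:yes boundary:no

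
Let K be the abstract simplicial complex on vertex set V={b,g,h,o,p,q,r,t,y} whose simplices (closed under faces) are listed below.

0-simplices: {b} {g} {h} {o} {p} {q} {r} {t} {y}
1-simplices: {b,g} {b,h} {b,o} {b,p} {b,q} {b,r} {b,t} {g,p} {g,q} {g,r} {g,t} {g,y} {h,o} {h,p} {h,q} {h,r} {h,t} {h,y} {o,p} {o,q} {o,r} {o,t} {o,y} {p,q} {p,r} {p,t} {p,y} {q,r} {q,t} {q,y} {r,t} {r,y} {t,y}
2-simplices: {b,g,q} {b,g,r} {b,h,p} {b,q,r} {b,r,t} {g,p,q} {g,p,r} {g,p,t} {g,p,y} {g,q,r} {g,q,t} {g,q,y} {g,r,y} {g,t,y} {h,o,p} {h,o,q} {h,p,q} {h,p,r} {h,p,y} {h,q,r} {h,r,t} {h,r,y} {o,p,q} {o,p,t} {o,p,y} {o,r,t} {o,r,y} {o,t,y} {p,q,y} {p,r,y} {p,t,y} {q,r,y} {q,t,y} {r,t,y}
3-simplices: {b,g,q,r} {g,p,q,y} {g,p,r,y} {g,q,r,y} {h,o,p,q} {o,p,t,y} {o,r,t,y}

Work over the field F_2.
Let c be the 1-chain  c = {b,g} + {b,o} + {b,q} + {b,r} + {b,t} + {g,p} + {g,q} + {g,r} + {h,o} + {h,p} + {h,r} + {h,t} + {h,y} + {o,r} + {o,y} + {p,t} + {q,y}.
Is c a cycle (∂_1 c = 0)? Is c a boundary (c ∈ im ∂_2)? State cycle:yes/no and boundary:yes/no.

cycle:no boundary:no

n_0=9 n_1=33 n_2=34 n_3=7  [Z2]
∂1: piv[bg,bh,bo,bp,bq,br,bt,gy] rk=8  ker:gp,gq,gr,gt,ho,hp,hq,hr,ht,hy,op,oq,or,ot,oy,pq,pr,pt,py,qr,qt,qy,rt,ry,ty
∂2: piv[bgq,bgr,bhp,bqr,brt,gpq,gpr,gpt,gpy,gqt,gqy,gry,gty,hop,hoq,hpq,hpr,hpy,hrt,opt,opy,ort,ory] rk=23  ker:gqr,hqr,hry,opq,oty,pqy,pry,pty,qry,qty,rty
∂3: piv[bgqr,gpqy,gpry,gqry,hopq,opty,orty] rk=7
∂1c = {b} + {h} + {p} + {q} + {t} + {y}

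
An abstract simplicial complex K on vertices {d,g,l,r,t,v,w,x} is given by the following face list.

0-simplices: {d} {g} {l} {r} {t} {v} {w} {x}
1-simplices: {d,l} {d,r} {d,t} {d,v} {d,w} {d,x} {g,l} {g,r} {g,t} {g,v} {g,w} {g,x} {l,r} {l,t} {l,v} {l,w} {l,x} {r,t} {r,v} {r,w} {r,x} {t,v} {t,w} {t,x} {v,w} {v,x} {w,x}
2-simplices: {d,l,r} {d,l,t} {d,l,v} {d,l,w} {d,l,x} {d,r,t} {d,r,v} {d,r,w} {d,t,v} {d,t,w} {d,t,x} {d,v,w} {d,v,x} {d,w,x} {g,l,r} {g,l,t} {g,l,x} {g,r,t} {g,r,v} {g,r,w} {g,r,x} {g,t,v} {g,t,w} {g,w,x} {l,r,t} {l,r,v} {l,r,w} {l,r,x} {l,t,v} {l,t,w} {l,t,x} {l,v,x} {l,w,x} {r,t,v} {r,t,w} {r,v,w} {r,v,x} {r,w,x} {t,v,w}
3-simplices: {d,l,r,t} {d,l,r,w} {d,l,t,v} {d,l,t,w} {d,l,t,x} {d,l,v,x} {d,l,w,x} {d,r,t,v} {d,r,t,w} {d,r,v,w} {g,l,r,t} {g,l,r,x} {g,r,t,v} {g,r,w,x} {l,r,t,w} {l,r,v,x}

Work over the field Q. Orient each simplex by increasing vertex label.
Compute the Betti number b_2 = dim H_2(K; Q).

n_0=8 n_1=27 n_2=39 n_3=16  [Q]
∂1: piv[dl,dr,dt,dv,dw,dx,gl] rk=7  ker:gr,gt,gv,gw,gx,lr,lt,lv,lw,lx,rt,rv,rw,rx,tv,tw,tx,vw,vx,wx
∂2: piv[dlr,dlt,dlv,dlw,dlx,drt,drv,drw,dtv,dtw,dtx,dvw,dvx,dwx,glr,glt,glx,grv,grw,grx] rk=20  ker:grt,gtv,gtw,gwx,lrt,lrv,lrw,lrx,ltv,ltw,ltx,lvx,lwx,rtv,rtw,rvw,rvx,rwx,tvw
∂3: piv[dlrt,dlrw,dltv,dltw,dltx,dlvx,dlwx,drtv,drtw,drvw,glrt,glrx,grtv,grwx,lrvx] rk=15  ker:lrtw
b_2=(39−20)−15=4

b_2=4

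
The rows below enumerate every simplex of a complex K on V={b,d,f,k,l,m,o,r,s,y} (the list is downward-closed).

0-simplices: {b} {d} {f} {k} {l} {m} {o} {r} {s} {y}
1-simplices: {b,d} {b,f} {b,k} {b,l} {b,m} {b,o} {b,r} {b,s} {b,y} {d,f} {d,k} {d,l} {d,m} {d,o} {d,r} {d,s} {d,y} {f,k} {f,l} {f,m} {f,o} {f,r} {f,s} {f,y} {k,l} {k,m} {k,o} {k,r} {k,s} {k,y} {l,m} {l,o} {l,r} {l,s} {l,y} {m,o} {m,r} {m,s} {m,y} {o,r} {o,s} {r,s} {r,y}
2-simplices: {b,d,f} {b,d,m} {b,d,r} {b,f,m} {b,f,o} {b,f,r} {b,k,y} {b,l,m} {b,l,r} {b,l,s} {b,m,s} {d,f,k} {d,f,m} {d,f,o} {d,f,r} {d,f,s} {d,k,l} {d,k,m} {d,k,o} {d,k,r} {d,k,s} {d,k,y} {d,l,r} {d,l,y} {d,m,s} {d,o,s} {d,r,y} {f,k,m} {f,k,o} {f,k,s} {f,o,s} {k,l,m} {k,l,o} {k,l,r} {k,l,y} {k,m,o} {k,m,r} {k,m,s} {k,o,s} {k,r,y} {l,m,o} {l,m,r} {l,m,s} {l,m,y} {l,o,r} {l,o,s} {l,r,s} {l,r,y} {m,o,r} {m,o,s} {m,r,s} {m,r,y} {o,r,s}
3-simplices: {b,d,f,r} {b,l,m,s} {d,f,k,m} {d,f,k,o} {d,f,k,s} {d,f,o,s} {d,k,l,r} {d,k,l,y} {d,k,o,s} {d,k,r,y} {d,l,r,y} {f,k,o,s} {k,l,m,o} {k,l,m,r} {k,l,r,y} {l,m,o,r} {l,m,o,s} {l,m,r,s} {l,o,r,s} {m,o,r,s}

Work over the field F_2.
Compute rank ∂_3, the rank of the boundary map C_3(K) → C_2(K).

n_0=10 n_1=43 n_2=53 n_3=20  [Z2]
∂1: piv[bd,bf,bk,bl,bm,bo,br,bs,by] rk=9  ker:df,dk,dl,dm,do,dr,ds,dy,fk,fl,fm,fo,fr,fs,fy,kl,km,ko,kr,ks,ky,lm,lo,lr,ls,ly,mo,mr,ms,my,or,os,rs,ry
∂2: piv[bdf,bdm,bdr,bfm,bfo,bfr,bky,blm,blr,bls,bms,dfk,dfo,dfs,dkl,dkm,dko,dkr,dks,dky,dlr,dly,dms,dos,dry,klo,kmo,kmr,lmy,lor,lrs] rk=31  ker:dfm,dfr,fkm,fko,fks,fos,klm,klr,kly,kms,kos,kry,lmo,lmr,lms,los,lry,mor,mos,mrs,mry,ors
∂3: piv[bdfr,blms,dfkm,dfko,dfks,dfos,dklr,dkly,dkos,dkry,dlry,klmo,klmr,lmor,lmos,lmrs,lors] rk=17  ker:fkos,klry,mors
rk∂_3=17

rank∂_3=17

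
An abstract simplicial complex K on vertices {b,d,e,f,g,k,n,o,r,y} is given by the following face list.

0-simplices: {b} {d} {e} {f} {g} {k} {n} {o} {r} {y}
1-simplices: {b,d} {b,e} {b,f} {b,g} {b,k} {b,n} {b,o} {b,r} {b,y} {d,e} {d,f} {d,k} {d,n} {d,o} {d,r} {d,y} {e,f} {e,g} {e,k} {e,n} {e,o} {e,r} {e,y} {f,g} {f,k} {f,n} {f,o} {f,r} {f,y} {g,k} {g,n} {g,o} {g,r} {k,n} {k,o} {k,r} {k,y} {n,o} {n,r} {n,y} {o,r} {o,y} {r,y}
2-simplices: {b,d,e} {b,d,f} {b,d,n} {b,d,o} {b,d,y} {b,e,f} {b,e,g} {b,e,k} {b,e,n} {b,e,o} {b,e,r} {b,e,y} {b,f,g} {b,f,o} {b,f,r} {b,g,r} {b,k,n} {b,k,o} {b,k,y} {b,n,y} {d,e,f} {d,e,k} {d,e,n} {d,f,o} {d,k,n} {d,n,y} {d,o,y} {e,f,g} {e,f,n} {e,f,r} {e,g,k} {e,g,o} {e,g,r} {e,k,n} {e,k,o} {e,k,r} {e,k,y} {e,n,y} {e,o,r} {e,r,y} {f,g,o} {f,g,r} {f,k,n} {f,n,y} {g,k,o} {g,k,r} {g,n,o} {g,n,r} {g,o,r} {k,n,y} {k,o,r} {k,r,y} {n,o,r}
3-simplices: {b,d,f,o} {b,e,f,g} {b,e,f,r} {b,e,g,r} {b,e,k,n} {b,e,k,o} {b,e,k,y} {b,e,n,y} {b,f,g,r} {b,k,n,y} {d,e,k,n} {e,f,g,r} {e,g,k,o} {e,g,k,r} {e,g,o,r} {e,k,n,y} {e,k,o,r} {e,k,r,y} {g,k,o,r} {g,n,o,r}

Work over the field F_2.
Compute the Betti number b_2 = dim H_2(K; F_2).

b_2=4

n_0=10 n_1=43 n_2=53 n_3=20  [Z2]
∂1: piv[bd,be,bf,bg,bk,bn,bo,br,by] rk=9  ker:de,df,dk,dn,do,dr,dy,ef,eg,ek,en,eo,er,ey,fg,fk,fn,fo,fr,fy,gk,gn,go,gr,kn,ko,kr,ky,no,nr,ny,or,oy,ry
∂2: piv[bde,bdf,bdn,bdo,bdy,bef,beg,bek,ben,beo,ber,bey,bfg,bfo,bfr,bgr,bkn,bko,bky,bny,dek,doy,efn,egk,ego,ekr,eor,ery,fkn,fny,gno,gnr] rk=32  ker:def,den,dfo,dkn,dny,efg,efr,egr,ekn,eko,eky,eny,fgo,fgr,gko,gkr,gor,kny,kor,kry,nor
∂3: piv[bdfo,befg,befr,begr,bekn,beko,beky,beny,bfgr,bkny,dekn,egko,egkr,egor,ekor,ekry,gnor] rk=17  ker:efgr,ekny,gkor
b_2=(53−32)−17=4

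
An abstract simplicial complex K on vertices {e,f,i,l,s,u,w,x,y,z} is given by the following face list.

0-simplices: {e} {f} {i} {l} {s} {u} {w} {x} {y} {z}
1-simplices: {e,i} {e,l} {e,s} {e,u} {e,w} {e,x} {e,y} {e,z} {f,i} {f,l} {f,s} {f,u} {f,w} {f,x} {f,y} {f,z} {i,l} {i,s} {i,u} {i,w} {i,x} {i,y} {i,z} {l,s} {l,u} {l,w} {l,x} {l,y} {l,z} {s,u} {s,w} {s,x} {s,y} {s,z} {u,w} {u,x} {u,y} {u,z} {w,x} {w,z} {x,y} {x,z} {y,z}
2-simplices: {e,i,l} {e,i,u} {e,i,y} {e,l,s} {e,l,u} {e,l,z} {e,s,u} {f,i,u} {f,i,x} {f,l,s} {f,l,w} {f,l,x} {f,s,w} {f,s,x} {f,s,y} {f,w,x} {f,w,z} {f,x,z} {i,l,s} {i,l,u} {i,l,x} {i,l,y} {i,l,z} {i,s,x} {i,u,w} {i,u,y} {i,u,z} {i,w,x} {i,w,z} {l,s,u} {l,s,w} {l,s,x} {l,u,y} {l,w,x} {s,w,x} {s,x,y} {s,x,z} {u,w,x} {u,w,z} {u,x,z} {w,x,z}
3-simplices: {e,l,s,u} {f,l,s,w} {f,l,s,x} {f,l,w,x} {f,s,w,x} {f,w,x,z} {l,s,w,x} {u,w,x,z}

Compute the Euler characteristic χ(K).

χ(K)=0

n_0=10 n_1=43 n_2=41 n_3=8
χ=+10−43+41−8=0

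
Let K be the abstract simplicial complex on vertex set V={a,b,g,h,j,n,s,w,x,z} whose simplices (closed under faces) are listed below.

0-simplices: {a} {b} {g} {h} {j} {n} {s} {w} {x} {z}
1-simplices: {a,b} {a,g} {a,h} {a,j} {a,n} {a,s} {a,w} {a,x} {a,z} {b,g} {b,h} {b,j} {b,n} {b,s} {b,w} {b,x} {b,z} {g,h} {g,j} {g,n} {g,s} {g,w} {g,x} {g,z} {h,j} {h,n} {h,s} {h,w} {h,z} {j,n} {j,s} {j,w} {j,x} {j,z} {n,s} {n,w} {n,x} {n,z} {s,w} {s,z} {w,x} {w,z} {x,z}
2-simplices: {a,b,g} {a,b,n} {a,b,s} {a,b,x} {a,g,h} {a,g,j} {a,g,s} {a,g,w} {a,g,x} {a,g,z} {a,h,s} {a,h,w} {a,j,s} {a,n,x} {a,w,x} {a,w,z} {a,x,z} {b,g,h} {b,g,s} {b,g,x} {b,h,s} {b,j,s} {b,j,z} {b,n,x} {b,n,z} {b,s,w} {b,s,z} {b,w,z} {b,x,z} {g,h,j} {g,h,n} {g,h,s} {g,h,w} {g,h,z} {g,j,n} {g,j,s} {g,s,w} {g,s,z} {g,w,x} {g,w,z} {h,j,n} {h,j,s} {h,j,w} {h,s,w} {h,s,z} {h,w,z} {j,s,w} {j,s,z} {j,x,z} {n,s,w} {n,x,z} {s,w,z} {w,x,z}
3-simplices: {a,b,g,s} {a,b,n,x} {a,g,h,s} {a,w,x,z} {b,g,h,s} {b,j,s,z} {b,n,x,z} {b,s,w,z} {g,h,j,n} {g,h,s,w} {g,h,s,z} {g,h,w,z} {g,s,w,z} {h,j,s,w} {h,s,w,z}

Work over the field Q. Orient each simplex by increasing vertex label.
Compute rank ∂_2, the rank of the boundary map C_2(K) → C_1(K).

n_0=10 n_1=43 n_2=53 n_3=15  [Q]
∂1: piv[ab,ag,ah,aj,an,as,aw,ax,az] rk=9  ker:bg,bh,bj,bn,bs,bw,bx,bz,gh,gj,gn,gs,gw,gx,gz,hj,hn,hs,hw,hz,jn,js,jw,jx,jz,ns,nw,nx,nz,sw,sz,wx,wz,xz
∂2: piv[abg,abn,abs,abx,agh,agj,ags,agw,agx,agz,ahs,ahw,ajs,anx,awx,awz,axz,bgh,bjs,bjz,bnz,bsw,bsz,bwz,bxz,ghj,ghn,ghz,gjn,hjw,jxz,nsw] rk=32  ker:bgs,bgx,bhs,bnx,ghs,ghw,gjs,gsw,gsz,gwx,gwz,hjn,hjs,hsw,hsz,hwz,jsw,jsz,nxz,swz,wxz
∂3: piv[abgs,abnx,aghs,awxz,bghs,bjsz,bnxz,bswz,ghjn,ghsw,ghsz,ghwz,gswz,hjsw] rk=14  ker:hswz
rk∂_2=32

rank∂_2=32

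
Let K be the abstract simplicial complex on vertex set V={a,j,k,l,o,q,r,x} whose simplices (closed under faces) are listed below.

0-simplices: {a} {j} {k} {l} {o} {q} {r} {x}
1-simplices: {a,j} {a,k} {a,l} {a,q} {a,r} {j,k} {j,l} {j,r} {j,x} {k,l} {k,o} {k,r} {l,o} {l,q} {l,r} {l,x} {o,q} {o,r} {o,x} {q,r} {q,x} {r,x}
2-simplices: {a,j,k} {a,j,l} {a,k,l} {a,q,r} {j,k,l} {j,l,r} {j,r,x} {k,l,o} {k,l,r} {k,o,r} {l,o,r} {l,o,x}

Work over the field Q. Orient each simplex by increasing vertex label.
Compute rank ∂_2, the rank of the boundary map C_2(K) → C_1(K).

n_0=8 n_1=22 n_2=12  [Q]
∂1: piv[aj,ak,al,aq,ar,jx,ko] rk=7  ker:jk,jl,jr,kl,kr,lo,lq,lr,lx,oq,or,ox,qr,qx,rx
∂2: piv[ajk,ajl,akl,aqr,jlr,jrx,klo,klr,kor,lox] rk=10  ker:jkl,lor
rk∂_2=10

rank∂_2=10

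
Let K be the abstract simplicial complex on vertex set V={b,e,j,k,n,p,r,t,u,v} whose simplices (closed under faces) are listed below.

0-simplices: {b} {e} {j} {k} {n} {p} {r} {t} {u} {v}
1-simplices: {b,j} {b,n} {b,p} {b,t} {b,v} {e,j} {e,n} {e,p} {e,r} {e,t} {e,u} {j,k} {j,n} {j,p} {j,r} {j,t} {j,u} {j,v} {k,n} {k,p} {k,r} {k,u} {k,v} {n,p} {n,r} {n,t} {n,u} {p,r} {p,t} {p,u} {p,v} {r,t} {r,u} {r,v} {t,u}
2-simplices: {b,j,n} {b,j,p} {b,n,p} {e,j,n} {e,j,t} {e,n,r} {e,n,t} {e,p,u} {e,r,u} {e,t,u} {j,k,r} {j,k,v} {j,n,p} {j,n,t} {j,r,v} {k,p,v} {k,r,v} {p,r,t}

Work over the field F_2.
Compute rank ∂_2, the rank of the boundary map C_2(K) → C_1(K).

rank∂_2=15

n_0=10 n_1=35 n_2=18  [Z2]
∂1: piv[bj,bn,bp,bt,bv,ej,er,eu,jk] rk=9  ker:en,ep,et,jn,jp,jr,jt,ju,jv,kn,kp,kr,ku,kv,np,nr,nt,nu,pr,pt,pu,pv,rt,ru,rv,tu
∂2: piv[bjn,bjp,bnp,ejn,ejt,enr,ent,epu,eru,etu,jkr,jkv,jrv,kpv,prt] rk=15  ker:jnp,jnt,krv
rk∂_2=15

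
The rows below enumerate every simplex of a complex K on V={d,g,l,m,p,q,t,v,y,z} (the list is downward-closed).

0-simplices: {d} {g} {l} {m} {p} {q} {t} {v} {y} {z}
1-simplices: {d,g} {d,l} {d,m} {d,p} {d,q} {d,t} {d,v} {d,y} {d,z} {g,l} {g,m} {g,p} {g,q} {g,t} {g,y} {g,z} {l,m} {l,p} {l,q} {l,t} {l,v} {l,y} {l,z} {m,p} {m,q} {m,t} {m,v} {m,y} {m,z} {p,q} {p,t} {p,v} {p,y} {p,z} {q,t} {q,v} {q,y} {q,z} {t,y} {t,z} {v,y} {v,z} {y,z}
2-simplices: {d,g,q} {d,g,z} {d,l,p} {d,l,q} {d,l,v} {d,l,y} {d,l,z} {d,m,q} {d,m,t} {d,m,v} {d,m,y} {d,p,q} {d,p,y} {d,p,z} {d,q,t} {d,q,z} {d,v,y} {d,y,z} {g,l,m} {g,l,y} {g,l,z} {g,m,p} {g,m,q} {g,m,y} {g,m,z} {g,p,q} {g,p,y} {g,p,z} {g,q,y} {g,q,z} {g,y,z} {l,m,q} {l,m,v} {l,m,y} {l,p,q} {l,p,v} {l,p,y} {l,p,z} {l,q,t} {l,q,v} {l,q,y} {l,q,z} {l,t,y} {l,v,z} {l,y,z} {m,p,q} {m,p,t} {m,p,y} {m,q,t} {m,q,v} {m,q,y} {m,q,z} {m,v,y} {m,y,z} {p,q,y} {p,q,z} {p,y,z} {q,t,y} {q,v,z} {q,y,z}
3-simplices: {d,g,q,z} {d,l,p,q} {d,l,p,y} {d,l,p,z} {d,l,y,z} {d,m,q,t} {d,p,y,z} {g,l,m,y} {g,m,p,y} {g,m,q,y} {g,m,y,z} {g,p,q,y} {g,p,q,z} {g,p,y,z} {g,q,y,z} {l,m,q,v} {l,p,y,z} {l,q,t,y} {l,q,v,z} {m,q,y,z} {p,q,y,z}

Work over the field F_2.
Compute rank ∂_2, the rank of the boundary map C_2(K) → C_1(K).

rank∂_2=32

n_0=10 n_1=43 n_2=60 n_3=21  [Z2]
∂1: piv[dg,dl,dm,dp,dq,dt,dv,dy,dz] rk=9  ker:gl,gm,gp,gq,gt,gy,gz,lm,lp,lq,lt,lv,ly,lz,mp,mq,mt,mv,my,mz,pq,pt,pv,py,pz,qt,qv,qy,qz,ty,tz,vy,vz,yz
∂2: piv[dgq,dgz,dlp,dlq,dlv,dly,dlz,dmq,dmt,dmv,dmy,dpq,dpy,dpz,dqt,dqz,dvy,dyz,glm,gly,glz,gmp,gmq,gmz,gpq,gqy,lpv,lqt,lqv,lty,lvz,mpt] rk=32  ker:gmy,gpy,gpz,gqz,gyz,lmq,lmv,lmy,lpq,lpy,lpz,lqy,lqz,lyz,mpq,mpy,mqt,mqv,mqy,mqz,mvy,myz,pqy,pqz,pyz,qty,qvz,qyz
∂3: piv[dgqz,dlpq,dlpy,dlpz,dlyz,dmqt,dpyz,glmy,gmpy,gmqy,gmyz,gpqy,gpqz,gpyz,gqyz,lmqv,lqty,lqvz,mqyz] rk=19  ker:lpyz,pqyz
rk∂_2=32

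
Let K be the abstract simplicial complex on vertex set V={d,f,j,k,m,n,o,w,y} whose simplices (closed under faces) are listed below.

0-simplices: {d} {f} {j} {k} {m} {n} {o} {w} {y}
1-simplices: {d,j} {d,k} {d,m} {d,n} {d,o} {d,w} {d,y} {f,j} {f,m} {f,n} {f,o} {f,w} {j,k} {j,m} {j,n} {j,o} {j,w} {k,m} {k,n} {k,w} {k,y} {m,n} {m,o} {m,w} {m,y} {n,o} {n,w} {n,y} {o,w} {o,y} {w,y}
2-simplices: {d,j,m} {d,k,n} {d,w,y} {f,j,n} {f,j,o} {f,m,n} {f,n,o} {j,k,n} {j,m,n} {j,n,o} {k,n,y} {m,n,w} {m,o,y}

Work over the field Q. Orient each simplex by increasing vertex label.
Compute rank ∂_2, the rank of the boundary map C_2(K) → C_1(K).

rank∂_2=12

n_0=9 n_1=31 n_2=13  [Q]
∂1: piv[dj,dk,dm,dn,do,dw,dy,fj] rk=8  ker:fm,fn,fo,fw,jk,jm,jn,jo,jw,km,kn,kw,ky,mn,mo,mw,my,no,nw,ny,ow,oy,wy
∂2: piv[djm,dkn,dwy,fjn,fjo,fmn,fno,jkn,jmn,kny,mnw,moy] rk=12  ker:jno
rk∂_2=12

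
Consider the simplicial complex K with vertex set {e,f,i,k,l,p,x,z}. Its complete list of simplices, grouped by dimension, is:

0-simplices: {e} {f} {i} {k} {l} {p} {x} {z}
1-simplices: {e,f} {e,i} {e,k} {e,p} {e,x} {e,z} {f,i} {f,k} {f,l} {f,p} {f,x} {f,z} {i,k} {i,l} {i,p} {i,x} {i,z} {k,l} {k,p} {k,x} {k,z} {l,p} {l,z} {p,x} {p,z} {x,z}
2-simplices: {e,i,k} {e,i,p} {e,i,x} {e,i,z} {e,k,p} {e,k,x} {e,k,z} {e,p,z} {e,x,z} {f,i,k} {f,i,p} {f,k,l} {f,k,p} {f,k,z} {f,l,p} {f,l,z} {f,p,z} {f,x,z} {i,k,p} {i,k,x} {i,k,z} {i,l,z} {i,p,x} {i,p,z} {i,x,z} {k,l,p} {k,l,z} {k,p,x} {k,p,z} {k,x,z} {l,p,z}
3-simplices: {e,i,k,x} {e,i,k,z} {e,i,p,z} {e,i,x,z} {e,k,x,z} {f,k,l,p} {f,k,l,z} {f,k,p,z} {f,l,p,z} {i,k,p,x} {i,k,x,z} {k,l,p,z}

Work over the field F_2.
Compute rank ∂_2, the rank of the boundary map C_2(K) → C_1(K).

rank∂_2=18

n_0=8 n_1=26 n_2=31 n_3=12  [Z2]
∂1: piv[ef,ei,ek,ep,ex,ez,fl] rk=7  ker:fi,fk,fp,fx,fz,ik,il,ip,ix,iz,kl,kp,kx,kz,lp,lz,px,pz,xz
∂2: piv[eik,eip,eix,eiz,ekp,ekx,ekz,epz,exz,fik,fip,fkl,fkz,flp,flz,fxz,ilz,ipx] rk=18  ker:fkp,fpz,ikp,ikx,ikz,ipz,ixz,klp,klz,kpx,kpz,kxz,lpz
∂3: piv[eikx,eikz,eipz,eixz,ekxz,fklp,fklz,fkpz,flpz,ikpx] rk=10  ker:ikxz,klpz
rk∂_2=18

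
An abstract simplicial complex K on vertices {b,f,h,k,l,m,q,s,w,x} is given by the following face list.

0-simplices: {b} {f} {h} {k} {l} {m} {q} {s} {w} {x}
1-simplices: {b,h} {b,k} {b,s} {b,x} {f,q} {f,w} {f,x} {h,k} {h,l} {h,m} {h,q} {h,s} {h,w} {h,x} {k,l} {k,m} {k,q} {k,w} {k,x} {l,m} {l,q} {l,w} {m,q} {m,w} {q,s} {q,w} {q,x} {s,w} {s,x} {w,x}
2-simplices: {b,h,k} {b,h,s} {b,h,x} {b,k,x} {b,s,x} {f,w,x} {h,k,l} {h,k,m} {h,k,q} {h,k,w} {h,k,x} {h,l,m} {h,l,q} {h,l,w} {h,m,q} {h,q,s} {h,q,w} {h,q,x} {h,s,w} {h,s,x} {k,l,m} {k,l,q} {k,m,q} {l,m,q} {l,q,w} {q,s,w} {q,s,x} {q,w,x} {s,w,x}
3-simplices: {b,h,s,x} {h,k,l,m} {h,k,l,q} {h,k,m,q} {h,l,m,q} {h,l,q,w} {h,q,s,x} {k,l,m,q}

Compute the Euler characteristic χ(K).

χ(K)=1

n_0=10 n_1=30 n_2=29 n_3=8
χ=+10−30+29−8=1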